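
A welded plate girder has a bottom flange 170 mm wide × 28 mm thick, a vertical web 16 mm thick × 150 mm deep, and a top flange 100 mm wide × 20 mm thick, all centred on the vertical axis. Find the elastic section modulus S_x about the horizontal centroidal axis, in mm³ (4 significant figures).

S_x ≈ 4.076 × 10⁵ mm³

Split into non-overlapping primitives; take the origin at the lower-left of the bounding box.
Bottom plate: 170 × 28, A = 4 760 mm², y = 14 mm, Ī = 310 987 mm⁴.
Web plate: 16 × 150, A = 2 400 mm², y = 103 mm, Ī = 4 500 000 mm⁴.
Top plate: 100 × 20, A = 2 000 mm², y = 188 mm, Ī = 66666.7 mm⁴.
Centroid: ȳ = ΣA·y / ΣA = 75.31 mm.
Transfer each piece to the horizontal centroidal axis using Ī + A·d² with d = y − 75.31:
  bottom plate: d = -61.31 mm → contributes +18 203 453 mm⁴
  web plate: d = 27.69 mm → contributes +6 340 161 mm⁴
  top plate: d = 112.69 mm → contributes +25 464 719 mm⁴
Total I = 50 008 333 mm⁴.
Extreme fibre distance c = 122.69 mm; S = I/c = 407 599 mm³.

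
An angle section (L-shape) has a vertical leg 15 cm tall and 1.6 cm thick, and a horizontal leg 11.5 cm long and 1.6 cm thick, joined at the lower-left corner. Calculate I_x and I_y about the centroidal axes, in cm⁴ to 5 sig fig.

I_x ≈ 881.73 cm⁴, I_y ≈ 449.98 cm⁴

Break the section into simple shapes (no overlaps), measuring from the bottom-left corner of the bounding box.
Vertical leg: 1.6 × 15, A = 24 cm², y = 7.5 cm, Ī = 450 cm⁴.
Horizontal leg (remainder): 9.9 × 1.6, A = 15.84 cm², y = 0.8 cm, Ī = 3.3792 cm⁴.
Centroid: ȳ = ΣA·y / ΣA = 4.836145 cm.
Transfer each piece to the centroidal x-axis using Ī + A·d² with d = y − 4.836145:
  vertical leg: d = 2.663855 cm → contributes +620.307 cm⁴
  horizontal leg (remainder): d = -4.036145 cm → contributes +261.4201 cm⁴
Total I = 881.7272 cm⁴.
For the y-axis: x̄ = 3.086145 cm.
Repeating about the centroidal y-axis gives I_y = 449.9812 cm⁴.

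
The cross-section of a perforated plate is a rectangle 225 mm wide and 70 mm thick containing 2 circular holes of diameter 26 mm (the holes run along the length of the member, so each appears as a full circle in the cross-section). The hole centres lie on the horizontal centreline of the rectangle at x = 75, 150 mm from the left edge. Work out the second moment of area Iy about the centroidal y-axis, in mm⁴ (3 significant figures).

Iy ≈ 6.49 × 10⁷ mm⁴

Split into non-overlapping primitives; take the origin at the lower-left of the bounding box.
Plate: 225 × 70, A = 15 750 mm², x = 112.5 mm, Ī = 66 445 313 mm⁴.
Hole 1 (subtracted): ⌀26, A = 530.93 mm², x = 75 mm, Ī = 22 432 mm⁴.
Hole 2 (subtracted): ⌀26, A = 530.93 mm², x = 150 mm, Ī = 22 432 mm⁴.
By symmetry the centroid is at mid-width, x̄ = 112.5 mm.
Transfer each piece to the centroidal y-axis using Ī + A·d² with d = x − 112.5:
  plate: d = 0 mm → contributes +66 445 313 mm⁴
  hole 1: d = -37.5 mm → contributes −769 051 mm⁴
  hole 2: d = 37.5 mm → contributes −769 051 mm⁴
Total I = 64 907 211 mm⁴.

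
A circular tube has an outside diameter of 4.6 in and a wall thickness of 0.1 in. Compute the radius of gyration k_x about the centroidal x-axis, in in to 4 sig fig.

Decompose the section into non-overlapping parts with the origin at the bottom-left of its bounding rectangle.
Outer circle: ⌀4.6, A = 16.619 in², y = 2.3 in, Ī = 21.9787 in⁴.
Bore (subtracted): ⌀4.4, A = 15.2053 in², y = 2.3 in, Ī = 18.3984 in⁴.
By symmetry the centroid is at mid-height, ȳ = 2.3 in.
All pieces are centred on the centroidal x-axis, so I = ΣĪ (holes subtracted) = 3.58024 in⁴.
Radius of gyration: k = √(I/A) = √(3.58024 / 1.41372) = 1.59138 in.

k_x ≈ 1.591 in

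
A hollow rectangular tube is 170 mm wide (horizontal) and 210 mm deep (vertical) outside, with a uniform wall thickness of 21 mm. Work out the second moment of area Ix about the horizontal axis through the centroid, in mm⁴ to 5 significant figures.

Ix ≈ 8.0620 × 10⁷ mm⁴

Break the section into simple shapes (no overlaps), measuring from the bottom-left corner of the bounding box.
Outer rectangle: 170 × 210, A = 35 700 mm², y = 105 mm, Ī = 131 197 500 mm⁴.
Inner void (subtracted): 128 × 168, A = 21 504 mm², y = 105 mm, Ī = 50 577 408 mm⁴.
By symmetry the centroid is at mid-height, ȳ = 105 mm.
All pieces are centred on the horizontal axis through the centroid, so I = ΣĪ (holes subtracted) = 80 620 092 mm⁴.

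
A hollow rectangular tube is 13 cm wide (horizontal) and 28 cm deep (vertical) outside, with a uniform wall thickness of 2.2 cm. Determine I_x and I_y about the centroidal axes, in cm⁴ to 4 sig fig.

I_x ≈ 1.436 × 10⁴ cm⁴, I_y ≈ 3875 cm⁴

Break the section into simple shapes (no overlaps), measuring from the bottom-left corner of the bounding box.
Outer rectangle: 13 × 28, A = 364 cm², y = 14 cm, Ī = 23781.3 cm⁴.
Inner void (subtracted): 8.6 × 23.6, A = 202.96 cm², y = 14 cm, Ī = 9420.05 cm⁴.
By symmetry the centroid is at mid-height, ȳ = 14 cm.
All pieces are centred on the centroidal x-axis, so I = ΣĪ (holes subtracted) = 14361.3 cm⁴.
Repeating about the centroidal y-axis gives I_y = 3875.42 cm⁴.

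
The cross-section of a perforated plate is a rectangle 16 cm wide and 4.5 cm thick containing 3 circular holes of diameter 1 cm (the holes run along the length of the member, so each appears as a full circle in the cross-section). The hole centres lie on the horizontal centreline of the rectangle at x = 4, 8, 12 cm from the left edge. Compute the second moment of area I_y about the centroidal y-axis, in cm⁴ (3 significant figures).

I_y ≈ 1510 cm⁴

Treat the section as a set of non-overlapping primitives; coordinates are from the bounding-box lower-left.
Plate: 16 × 4.5, A = 72 cm², x = 8 cm, Ī = 1 536 cm⁴.
Hole 1 (subtracted): ⌀1, A = 0.7854 cm², x = 4 cm, Ī = 0.049087 cm⁴.
Hole 2 (subtracted): ⌀1, A = 0.7854 cm², x = 8 cm, Ī = 0.049087 cm⁴.
Hole 3 (subtracted): ⌀1, A = 0.7854 cm², x = 12 cm, Ī = 0.049087 cm⁴.
By symmetry the centroid is at mid-width, x̄ = 8 cm.
Transfer each piece to the centroidal y-axis using Ī + A·d² with d = x − 8:
  plate: d = 0 cm → contributes +1 536 cm⁴
  hole 1: d = -4 cm → contributes −12.615 cm⁴
  hole 2: d = 0 cm → contributes −0.049087 cm⁴
  hole 3: d = 4 cm → contributes −12.615 cm⁴
Total I = 1510.7 cm⁴.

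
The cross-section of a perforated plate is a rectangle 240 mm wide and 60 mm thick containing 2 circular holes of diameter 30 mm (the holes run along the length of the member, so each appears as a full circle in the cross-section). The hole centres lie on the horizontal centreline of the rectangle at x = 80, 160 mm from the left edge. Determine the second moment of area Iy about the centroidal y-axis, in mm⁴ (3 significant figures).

Iy ≈ 6.68 × 10⁷ mm⁴

Split into non-overlapping primitives; take the origin at the lower-left of the bounding box.
Plate: 240 × 60, A = 14 400 mm², x = 120 mm, Ī = 69 120 000 mm⁴.
Hole 1 (subtracted): ⌀30, A = 706.86 mm², x = 80 mm, Ī = 39 761 mm⁴.
Hole 2 (subtracted): ⌀30, A = 706.86 mm², x = 160 mm, Ī = 39 761 mm⁴.
By symmetry the centroid is at mid-width, x̄ = 120 mm.
Transfer each piece to the centroidal y-axis using Ī + A·d² with d = x − 120:
  plate: d = 0 mm → contributes +69 120 000 mm⁴
  hole 1: d = -40 mm → contributes −1 170 734 mm⁴
  hole 2: d = 40 mm → contributes −1 170 734 mm⁴
Total I = 66 778 532 mm⁴.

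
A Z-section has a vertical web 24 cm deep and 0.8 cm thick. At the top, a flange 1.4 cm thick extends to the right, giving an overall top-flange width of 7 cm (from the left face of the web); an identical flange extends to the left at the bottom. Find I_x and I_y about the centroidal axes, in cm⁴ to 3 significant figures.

I_x ≈ 3140 cm⁴, I_y ≈ 269 cm⁴

Break the section into simple shapes (no overlaps), measuring from the bottom-left corner of the bounding box.
Web: 0.8 × 24, A = 19.2 cm², y = 12 cm, Ī = 921.6 cm⁴.
Top flange (beyond web): 6.2 × 1.4, A = 8.68 cm², y = 23.3 cm, Ī = 1.4177 cm⁴.
Bottom flange (beyond web): 6.2 × 1.4, A = 8.68 cm², y = 0.7 cm, Ī = 1.4177 cm⁴.
Centroid: ȳ = ΣA·y / ΣA = 12 cm.
Transfer each piece to the centroidal x-axis using Ī + A·d² with d = y − 12:
  web: d = 0 cm → contributes +921.6 cm⁴
  top flange (beyond web): d = 11.3 cm → contributes +1109.8 cm⁴
  bottom flange (beyond web): d = -11.3 cm → contributes +1109.8 cm⁴
Total I = 3141.1 cm⁴.
For the y-axis: x̄ = 6.6 cm.
Repeating about the centroidal y-axis gives I_y = 269.29 cm⁴.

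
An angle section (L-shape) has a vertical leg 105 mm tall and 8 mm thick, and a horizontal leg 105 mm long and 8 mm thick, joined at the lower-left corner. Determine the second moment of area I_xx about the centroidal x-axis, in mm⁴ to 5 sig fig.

I_xx ≈ 1.7247 × 10⁶ mm⁴

Break the section into simple shapes (no overlaps), measuring from the bottom-left corner of the bounding box.
Vertical leg: 8 × 105, A = 840 mm², y = 52.5 mm, Ī = 771 750 mm⁴.
Horizontal leg (remainder): 97 × 8, A = 776 mm², y = 4 mm, Ī = 4138.667 mm⁴.
Centroid: ȳ = ΣA·y / ΣA = 29.2104 mm.
Transfer each piece to the centroidal x-axis using Ī + A·d² with d = y − 29.2104:
  vertical leg: d = 23.2896 mm → contributes +1 227 371 mm⁴
  horizontal leg (remainder): d = -25.2104 mm → contributes +497336.4 mm⁴
Total I = 1 724 707 mm⁴.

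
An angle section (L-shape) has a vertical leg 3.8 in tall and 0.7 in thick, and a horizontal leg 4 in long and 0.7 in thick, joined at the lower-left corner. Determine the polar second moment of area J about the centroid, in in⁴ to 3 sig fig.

Decompose the section into non-overlapping parts with the origin at the bottom-left of its bounding rectangle.
Vertical leg: 0.7 × 3.8, A = 2.66 in², y = 1.9 in, Ī = 3.2009 in⁴.
Horizontal leg (remainder): 3.3 × 0.7, A = 2.31 in², y = 0.35 in, Ī = 0.094325 in⁴.
Centroid: ȳ = ΣA·y / ΣA = 1.1796 in.
Transfer each piece to the centroidal x-axis using Ī + A·d² with d = y − 1.1796:
  vertical leg: d = 0.72042 in → contributes +4.5814 in⁴
  horizontal leg (remainder): d = -0.82958 in → contributes +1.6841 in⁴
Total I = 6.2655 in⁴.
For the y-axis: x̄ = 1.2796 in.
Repeating about the centroidal y-axis gives I_y = 7.1503 in⁴.
Polar second moment: J = I_x + I_y = 13.416 in⁴.

J ≈ 13.4 in⁴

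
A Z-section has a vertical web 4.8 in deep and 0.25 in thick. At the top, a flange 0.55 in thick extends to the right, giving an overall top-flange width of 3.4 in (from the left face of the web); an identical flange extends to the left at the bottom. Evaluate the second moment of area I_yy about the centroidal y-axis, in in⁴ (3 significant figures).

Split into non-overlapping primitives; take the origin at the lower-left of the bounding box.
Web: 0.25 × 4.8, A = 1.2 in², x = 3.275 in, Ī = 0.00625 in⁴.
Top flange (beyond web): 3.15 × 0.55, A = 1.7325 in², x = 4.975 in, Ī = 1.4326 in⁴.
Bottom flange (beyond web): 3.15 × 0.55, A = 1.7325 in², x = 1.575 in, Ī = 1.4326 in⁴.
Centroid: x̄ = ΣA·x / ΣA = 3.275 in.
Transfer each piece to the centroidal y-axis using Ī + A·d² with d = x − 3.275:
  web: d = 0 in → contributes +0.00625 in⁴
  top flange (beyond web): d = 1.7 in → contributes +6.4395 in⁴
  bottom flange (beyond web): d = -1.7 in → contributes +6.4395 in⁴
Total I = 12.885 in⁴.

I_yy ≈ 12.9 in⁴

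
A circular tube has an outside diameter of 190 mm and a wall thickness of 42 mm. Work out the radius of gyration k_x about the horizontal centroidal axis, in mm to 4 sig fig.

k_x ≈ 54.39 mm

Treat the section as a set of non-overlapping primitives; coordinates are from the bounding-box lower-left.
Outer circle: ⌀190, A = 28352.9 mm², y = 95 mm, Ī = 63 971 171 mm⁴.
Bore (subtracted): ⌀106, A = 8824.73 mm², y = 95 mm, Ī = 6 197 169 mm⁴.
By symmetry the centroid is at mid-height, ȳ = 95 mm.
All pieces are centred on the horizontal centroidal axis, so I = ΣĪ (holes subtracted) = 57 774 002 mm⁴.
Radius of gyration: k = √(I/A) = √(57 774 002 / 19528.1) = 54.3921 mm.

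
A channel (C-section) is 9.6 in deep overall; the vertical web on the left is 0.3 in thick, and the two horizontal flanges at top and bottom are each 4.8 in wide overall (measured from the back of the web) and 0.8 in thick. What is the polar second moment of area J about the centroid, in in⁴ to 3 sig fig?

Decompose the section into non-overlapping parts with the origin at the bottom-left of its bounding rectangle.
Web: 0.3 × 9.6, A = 2.88 in², y = 4.8 in, Ī = 22.118 in⁴.
Top flange (beyond web): 4.5 × 0.8, A = 3.6 in², y = 9.2 in, Ī = 0.192 in⁴.
Bottom flange (beyond web): 4.5 × 0.8, A = 3.6 in², y = 0.4 in, Ī = 0.192 in⁴.
By symmetry the centroid is at mid-height, ȳ = 4.8 in.
Transfer each piece to the centroidal x-axis using Ī + A·d² with d = y − 4.8:
  web: d = 0 in → contributes +22.118 in⁴
  top flange (beyond web): d = 4.4 in → contributes +69.888 in⁴
  bottom flange (beyond web): d = -4.4 in → contributes +69.888 in⁴
Total I = 161.89 in⁴.
For the y-axis: x̄ = 1.8643 in.
Repeating about the centroidal y-axis gives I_y = 24.021 in⁴.
Polar second moment: J = I_x + I_y = 185.92 in⁴.

J ≈ 186 in⁴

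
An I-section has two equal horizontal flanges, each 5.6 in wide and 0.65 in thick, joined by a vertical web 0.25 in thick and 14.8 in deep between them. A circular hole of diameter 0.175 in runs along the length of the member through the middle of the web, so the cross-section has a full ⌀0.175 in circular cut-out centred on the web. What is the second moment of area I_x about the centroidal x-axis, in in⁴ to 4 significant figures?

Split into non-overlapping primitives; take the origin at the lower-left of the bounding box.
Bottom flange: 5.6 × 0.65, A = 3.64 in², y = 0.325 in, Ī = 0.128158 in⁴.
Web: 0.25 × 14.8, A = 3.7 in², y = 8.05 in, Ī = 67.5373 in⁴.
Top flange: 5.6 × 0.65, A = 3.64 in², y = 15.775 in, Ī = 0.128158 in⁴.
Hole (subtracted): ⌀0.175, A = 0.0240528 in², y = 8.05 in, Ī = 0.0000460386 in⁴.
By symmetry the centroid is at mid-height, ȳ = 8.05 in.
Transfer each piece to the centroidal x-axis using Ī + A·d² with d = y − 8.05:
  bottom flange: d = -7.725 in → contributes +217.347 in⁴
  web: d = 0 in → contributes +67.5373 in⁴
  top flange: d = 7.725 in → contributes +217.347 in⁴
  hole: d = 0 in → contributes −0.0000460386 in⁴
Total I = 502.232 in⁴.

I_x ≈ 502.2 in⁴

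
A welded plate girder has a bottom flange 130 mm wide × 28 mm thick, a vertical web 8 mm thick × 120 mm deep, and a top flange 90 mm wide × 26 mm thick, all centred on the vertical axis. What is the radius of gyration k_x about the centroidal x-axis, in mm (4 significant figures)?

Break the section into simple shapes (no overlaps), measuring from the bottom-left corner of the bounding box.
Bottom plate: 130 × 28, A = 3 640 mm², y = 14 mm, Ī = 237 813 mm⁴.
Web plate: 8 × 120, A = 960 mm², y = 88 mm, Ī = 1 152 000 mm⁴.
Top plate: 90 × 26, A = 2 340 mm², y = 161 mm, Ī = 131 820 mm⁴.
Centroid: ȳ = ΣA·y / ΣA = 73.8012 mm.
Transfer each piece to the centroidal x-axis using Ī + A·d² with d = y − 73.8012:
  bottom plate: d = -59.8012 mm → contributes +13 255 101 mm⁴
  web plate: d = 14.1988 mm → contributes +1 345 543 mm⁴
  top plate: d = 87.1988 mm → contributes +17 924 335 mm⁴
Total I = 32 524 979 mm⁴.
Radius of gyration: k = √(I/A) = √(32 524 979 / 6 940) = 68.4587 mm.

k_x ≈ 68.46 mm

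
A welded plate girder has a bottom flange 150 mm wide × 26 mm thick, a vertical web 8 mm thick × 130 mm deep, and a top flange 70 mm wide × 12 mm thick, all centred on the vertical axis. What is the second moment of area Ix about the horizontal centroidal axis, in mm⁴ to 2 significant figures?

Break the section into simple shapes (no overlaps), measuring from the bottom-left corner of the bounding box.
Bottom plate: 150 × 26, A = 3 900 mm², y = 13 mm, Ī = 219 700 mm⁴.
Web plate: 8 × 130, A = 1 040 mm², y = 91 mm, Ī = 1 464 667 mm⁴.
Top plate: 70 × 12, A = 840 mm², y = 162 mm, Ī = 10 080 mm⁴.
Centroid: ȳ = ΣA·y / ΣA = 48.69 mm.
Transfer each piece to the horizontal centroidal axis using Ī + A·d² with d = y − 48.69:
  bottom plate: d = -35.69 mm → contributes +5 187 032 mm⁴
  web plate: d = 42.31 mm → contributes +3 326 533 mm⁴
  top plate: d = 113.3 mm → contributes +10 795 241 mm⁴
Total I = 19 308 806 mm⁴.

Ix ≈ 1.9 × 10⁷ mm⁴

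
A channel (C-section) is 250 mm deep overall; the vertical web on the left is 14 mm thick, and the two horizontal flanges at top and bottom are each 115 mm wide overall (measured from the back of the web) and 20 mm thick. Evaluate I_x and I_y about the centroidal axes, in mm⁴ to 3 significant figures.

Break the section into simple shapes (no overlaps), measuring from the bottom-left corner of the bounding box.
Web: 14 × 250, A = 3 500 mm², y = 125 mm, Ī = 18 229 167 mm⁴.
Top flange (beyond web): 101 × 20, A = 2 020 mm², y = 240 mm, Ī = 67 333 mm⁴.
Bottom flange (beyond web): 101 × 20, A = 2 020 mm², y = 10 mm, Ī = 67 333 mm⁴.
By symmetry the centroid is at mid-height, ȳ = 125 mm.
Transfer each piece to the centroidal x-axis using Ī + A·d² with d = y − 125:
  web: d = 0 mm → contributes +18 229 167 mm⁴
  top flange (beyond web): d = 115 mm → contributes +26 781 833 mm⁴
  bottom flange (beyond web): d = -115 mm → contributes +26 781 833 mm⁴
Total I = 71 792 833 mm⁴.
For the y-axis: x̄ = 37.809 mm.
Repeating about the centroidal y-axis gives I_y = 9 691 818 mm⁴.

I_x ≈ 7.18 × 10⁷ mm⁴, I_y ≈ 9.69 × 10⁶ mm⁴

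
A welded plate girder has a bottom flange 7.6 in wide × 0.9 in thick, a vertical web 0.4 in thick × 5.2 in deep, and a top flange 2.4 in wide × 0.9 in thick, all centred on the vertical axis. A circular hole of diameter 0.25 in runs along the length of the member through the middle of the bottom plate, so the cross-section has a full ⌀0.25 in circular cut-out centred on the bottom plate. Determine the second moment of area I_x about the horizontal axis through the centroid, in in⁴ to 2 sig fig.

Split into non-overlapping primitives; take the origin at the lower-left of the bounding box.
Bottom plate: 7.6 × 0.9, A = 6.84 in², y = 0.45 in, Ī = 0.4617 in⁴.
Web plate: 0.4 × 5.2, A = 2.08 in², y = 3.5 in, Ī = 4.687 in⁴.
Top plate: 2.4 × 0.9, A = 2.16 in², y = 6.55 in, Ī = 0.1458 in⁴.
Hole (subtracted): ⌀0.25, A = 0.04909 in², y = 0.45 in, Ī = 0.0001917 in⁴.
Centroid: ȳ = ΣA·y / ΣA = 2.22 in.
Transfer each piece to the horizontal axis through the centroid using Ī + A·d² with d = y − 2.22:
  bottom plate: d = -1.77 in → contributes +21.88 in⁴
  web plate: d = 1.28 in → contributes +8.097 in⁴
  top plate: d = 4.33 in → contributes +40.65 in⁴
  hole: d = -1.77 in → contributes −0.1539 in⁴
Total I = 70.47 in⁴.

I_x ≈ 70 in⁴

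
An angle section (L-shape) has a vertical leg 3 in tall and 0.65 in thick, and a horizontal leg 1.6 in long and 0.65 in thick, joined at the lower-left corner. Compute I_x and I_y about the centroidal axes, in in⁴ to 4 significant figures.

I_x ≈ 2.132 in⁴, I_y ≈ 0.4152 in⁴

Treat the section as a set of non-overlapping primitives; coordinates are from the bounding-box lower-left.
Vertical leg: 0.65 × 3, A = 1.95 in², y = 1.5 in, Ī = 1.4625 in⁴.
Horizontal leg (remainder): 0.95 × 0.65, A = 0.6175 in², y = 0.325 in, Ī = 0.0217411 in⁴.
Centroid: ȳ = ΣA·y / ΣA = 1.21741 in.
Transfer each piece to the centroidal x-axis using Ī + A·d² with d = y − 1.21741:
  vertical leg: d = 0.282595 in → contributes +1.61823 in⁴
  horizontal leg (remainder): d = -0.892405 in → contributes +0.51351 in⁴
Total I = 2.13174 in⁴.
For the y-axis: x̄ = 0.517405 in.
Repeating about the centroidal y-axis gives I_y = 0.415249 in⁴.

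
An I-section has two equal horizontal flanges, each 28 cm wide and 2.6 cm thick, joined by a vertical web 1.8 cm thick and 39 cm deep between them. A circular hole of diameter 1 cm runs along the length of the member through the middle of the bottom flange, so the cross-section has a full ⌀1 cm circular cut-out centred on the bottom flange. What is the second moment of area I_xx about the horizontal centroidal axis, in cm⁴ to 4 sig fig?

Decompose the section into non-overlapping parts with the origin at the bottom-left of its bounding rectangle.
Bottom flange: 28 × 2.6, A = 72.8 cm², y = 1.3 cm, Ī = 41.0107 cm⁴.
Web: 1.8 × 39, A = 70.2 cm², y = 22.1 cm, Ī = 8897.85 cm⁴.
Top flange: 28 × 2.6, A = 72.8 cm², y = 42.9 cm, Ī = 41.0107 cm⁴.
Hole (subtracted): ⌀1, A = 0.785398 cm², y = 1.3 cm, Ī = 0.0490874 cm⁴.
Centroid: ȳ = ΣA·y / ΣA = 22.176 cm.
Transfer each piece to the horizontal centroidal axis using Ī + A·d² with d = y − 22.176:
  bottom flange: d = -20.876 cm → contributes +31767.7 cm⁴
  web: d = -0.0759775 cm → contributes +8898.26 cm⁴
  top flange: d = 20.724 cm → contributes +31307.5 cm⁴
  hole: d = -20.876 cm → contributes −342.331 cm⁴
Total I = 71631.2 cm⁴.

I_xx ≈ 7.163 × 10⁴ cm⁴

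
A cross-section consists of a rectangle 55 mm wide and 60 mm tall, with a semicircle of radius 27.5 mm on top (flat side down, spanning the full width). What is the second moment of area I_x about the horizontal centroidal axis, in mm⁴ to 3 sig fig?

Split into non-overlapping primitives; take the origin at the lower-left of the bounding box.
Rectangular body: 55 × 60, A = 3 300 mm², y = 30 mm, Ī = 990 000 mm⁴.
Semicircular cap: semicircle r = 27.5, A = 1187.9 mm², y = 71.671 mm, Ī = 62 772 mm⁴.
Centroid: ȳ = ΣA·y / ΣA = 41.03 mm.
Transfer each piece to the horizontal centroidal axis using Ī + A·d² with d = y − 41.03:
  rectangular body: d = -11.03 mm → contributes +1 391 486 mm⁴
  semicircular cap: d = 30.641 mm → contributes +1 178 091 mm⁴
Total I = 2 569 577 mm⁴.

I_x ≈ 2.57 × 10⁶ mm⁴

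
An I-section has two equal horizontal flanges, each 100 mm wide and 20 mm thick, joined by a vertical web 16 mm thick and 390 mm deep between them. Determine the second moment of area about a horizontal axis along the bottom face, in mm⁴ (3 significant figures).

Treat the section as a set of non-overlapping primitives; coordinates are from the bounding-box lower-left.
Bottom flange: 100 × 20, A = 2 000 mm², y = 10 mm, Ī = 66 667 mm⁴.
Web: 16 × 390, A = 6 240 mm², y = 215 mm, Ī = 79 092 000 mm⁴.
Top flange: 100 × 20, A = 2 000 mm², y = 420 mm, Ī = 66 667 mm⁴.
Transfer each piece to the bottom edge using Ī + A·d² with d = y − 0:
  bottom flange: d = 10 mm → contributes +266 667 mm⁴
  web: d = 215 mm → contributes +367 536 000 mm⁴
  top flange: d = 420 mm → contributes +352 866 667 mm⁴
Total I = 720 669 333 mm⁴.

I_base ≈ 7.21 × 10⁸ mm⁴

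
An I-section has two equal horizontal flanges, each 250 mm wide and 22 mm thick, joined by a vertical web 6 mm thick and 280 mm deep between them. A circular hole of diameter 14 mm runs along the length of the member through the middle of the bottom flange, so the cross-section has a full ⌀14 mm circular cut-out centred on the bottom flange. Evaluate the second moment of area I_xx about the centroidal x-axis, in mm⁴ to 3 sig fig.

Treat the section as a set of non-overlapping primitives; coordinates are from the bounding-box lower-left.
Bottom flange: 250 × 22, A = 5 500 mm², y = 11 mm, Ī = 221 833 mm⁴.
Web: 6 × 280, A = 1 680 mm², y = 162 mm, Ī = 10 976 000 mm⁴.
Top flange: 250 × 22, A = 5 500 mm², y = 313 mm, Ī = 221 833 mm⁴.
Hole (subtracted): ⌀14, A = 153.94 mm², y = 11 mm, Ī = 1885.7 mm⁴.
Centroid: ȳ = ΣA·y / ΣA = 163.86 mm.
Transfer each piece to the centroidal x-axis using Ī + A·d² with d = y − 163.86:
  bottom flange: d = -152.86 mm → contributes +128 728 595 mm⁴
  web: d = -1.8557 mm → contributes +10 981 785 mm⁴
  top flange: d = 149.14 mm → contributes +122 563 952 mm⁴
  hole: d = -152.86 mm → contributes −3 598 627 mm⁴
Total I = 258 675 705 mm⁴.

I_xx ≈ 2.59 × 10⁸ mm⁴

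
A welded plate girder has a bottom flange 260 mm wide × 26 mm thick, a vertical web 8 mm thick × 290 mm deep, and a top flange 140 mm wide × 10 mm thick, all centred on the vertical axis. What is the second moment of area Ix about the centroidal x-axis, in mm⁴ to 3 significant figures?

Ix ≈ 1.47 × 10⁸ mm⁴

Treat the section as a set of non-overlapping primitives; coordinates are from the bounding-box lower-left.
Bottom plate: 260 × 26, A = 6 760 mm², y = 13 mm, Ī = 380 813 mm⁴.
Web plate: 8 × 290, A = 2 320 mm², y = 171 mm, Ī = 16 259 333 mm⁴.
Top plate: 140 × 10, A = 1 400 mm², y = 321 mm, Ī = 11 667 mm⁴.
Centroid: ȳ = ΣA·y / ΣA = 89.122 mm.
Transfer each piece to the centroidal x-axis using Ī + A·d² with d = y − 89.122:
  bottom plate: d = -76.122 mm → contributes +39 552 173 mm⁴
  web plate: d = 81.878 mm → contributes +31 812 577 mm⁴
  top plate: d = 231.88 mm → contributes +75 285 947 mm⁴
Total I = 146 650 697 mm⁴.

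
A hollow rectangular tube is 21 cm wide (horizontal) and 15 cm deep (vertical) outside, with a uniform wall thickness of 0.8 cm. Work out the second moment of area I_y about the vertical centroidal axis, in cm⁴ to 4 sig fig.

Break the section into simple shapes (no overlaps), measuring from the bottom-left corner of the bounding box.
Outer rectangle: 21 × 15, A = 315 cm², x = 10.5 cm, Ī = 11576.3 cm⁴.
Inner void (subtracted): 19.4 × 13.4, A = 259.96 cm², x = 10.5 cm, Ī = 8153.21 cm⁴.
By symmetry the centroid is at mid-width, x̄ = 10.5 cm.
All pieces are centred on the vertical centroidal axis, so I = ΣĪ (holes subtracted) = 3423.04 cm⁴.

I_y ≈ 3423 cm⁴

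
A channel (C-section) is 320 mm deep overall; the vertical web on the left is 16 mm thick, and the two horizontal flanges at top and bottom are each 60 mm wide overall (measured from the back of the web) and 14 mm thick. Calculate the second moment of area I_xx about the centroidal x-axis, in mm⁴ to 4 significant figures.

Break the section into simple shapes (no overlaps), measuring from the bottom-left corner of the bounding box.
Web: 16 × 320, A = 5 120 mm², y = 160 mm, Ī = 43 690 667 mm⁴.
Top flange (beyond web): 44 × 14, A = 616 mm², y = 313 mm, Ī = 10061.3 mm⁴.
Bottom flange (beyond web): 44 × 14, A = 616 mm², y = 7 mm, Ī = 10061.3 mm⁴.
By symmetry the centroid is at mid-height, ȳ = 160 mm.
Transfer each piece to the centroidal x-axis using Ī + A·d² with d = y − 160:
  web: d = 0 mm → contributes +43 690 667 mm⁴
  top flange (beyond web): d = 153 mm → contributes +14 430 005 mm⁴
  bottom flange (beyond web): d = -153 mm → contributes +14 430 005 mm⁴
Total I = 72 550 677 mm⁴.

I_xx ≈ 7.255 × 10⁷ mm⁴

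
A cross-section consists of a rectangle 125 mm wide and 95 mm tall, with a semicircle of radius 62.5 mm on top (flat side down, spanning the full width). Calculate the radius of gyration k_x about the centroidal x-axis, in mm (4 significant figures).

k_x ≈ 42.66 mm

Split into non-overlapping primitives; take the origin at the lower-left of the bounding box.
Rectangular body: 125 × 95, A = 11 875 mm², y = 47.5 mm, Ī = 8 930 990 mm⁴.
Semicircular cap: semicircle r = 62.5, A = 6135.92 mm², y = 121.526 mm, Ī = 1 674 758 mm⁴.
Centroid: ȳ = ΣA·y / ΣA = 72.719 mm.
Transfer each piece to the centroidal x-axis using Ī + A·d² with d = y − 72.719:
  rectangular body: d = -25.219 mm → contributes +16 483 442 mm⁴
  semicircular cap: d = 48.8069 mm → contributes +16 291 201 mm⁴
Total I = 32 774 643 mm⁴.
Radius of gyration: k = √(I/A) = √(32 774 643 / 18010.9) = 42.6581 mm.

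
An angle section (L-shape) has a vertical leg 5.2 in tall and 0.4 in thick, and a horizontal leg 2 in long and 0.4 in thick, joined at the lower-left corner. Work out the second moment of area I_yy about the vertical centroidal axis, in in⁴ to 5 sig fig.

Break the section into simple shapes (no overlaps), measuring from the bottom-left corner of the bounding box.
Vertical leg: 0.4 × 5.2, A = 2.08 in², x = 0.2 in, Ī = 0.02773333 in⁴.
Horizontal leg (remainder): 1.6 × 0.4, A = 0.64 in², x = 1.2 in, Ī = 0.1365333 in⁴.
Centroid: x̄ = ΣA·x / ΣA = 0.4352941 in.
Transfer each piece to the vertical centroidal axis using Ī + A·d² with d = x − 0.4352941:
  vertical leg: d = -0.2352941 in → contributes +0.142889 in⁴
  horizontal leg (remainder): d = 0.7647059 in → contributes +0.5107894 in⁴
Total I = 0.6536784 in⁴.

I_yy ≈ 0.65368 in⁴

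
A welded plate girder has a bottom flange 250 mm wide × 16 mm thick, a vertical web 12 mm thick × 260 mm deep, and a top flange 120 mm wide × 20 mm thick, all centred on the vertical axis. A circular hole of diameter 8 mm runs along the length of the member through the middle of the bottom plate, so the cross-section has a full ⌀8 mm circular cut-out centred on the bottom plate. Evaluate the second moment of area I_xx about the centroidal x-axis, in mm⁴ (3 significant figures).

Split into non-overlapping primitives; take the origin at the lower-left of the bounding box.
Bottom plate: 250 × 16, A = 4 000 mm², y = 8 mm, Ī = 85 333 mm⁴.
Web plate: 12 × 260, A = 3 120 mm², y = 146 mm, Ī = 17 576 000 mm⁴.
Top plate: 120 × 20, A = 2 400 mm², y = 286 mm, Ī = 80 000 mm⁴.
Hole (subtracted): ⌀8, A = 50.265 mm², y = 8 mm, Ī = 201.06 mm⁴.
Centroid: ȳ = ΣA·y / ΣA = 123.92 mm.
Transfer each piece to the centroidal x-axis using Ī + A·d² with d = y − 123.92:
  bottom plate: d = -115.92 mm → contributes +53 837 898 mm⁴
  web plate: d = 22.077 mm → contributes +19 096 670 mm⁴
  top plate: d = 162.08 mm → contributes +63 125 492 mm⁴
  hole: d = -115.92 mm → contributes −675 676 mm⁴
Total I = 135 384 384 mm⁴.

I_xx ≈ 1.35 × 10⁸ mm⁴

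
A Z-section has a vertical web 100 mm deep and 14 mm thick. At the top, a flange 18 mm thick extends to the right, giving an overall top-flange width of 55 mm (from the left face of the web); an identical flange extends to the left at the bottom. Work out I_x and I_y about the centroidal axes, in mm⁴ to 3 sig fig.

Break the section into simple shapes (no overlaps), measuring from the bottom-left corner of the bounding box.
Web: 14 × 100, A = 1 400 mm², y = 50 mm, Ī = 1 166 667 mm⁴.
Top flange (beyond web): 41 × 18, A = 738 mm², y = 91 mm, Ī = 19 926 mm⁴.
Bottom flange (beyond web): 41 × 18, A = 738 mm², y = 9 mm, Ī = 19 926 mm⁴.
Centroid: ȳ = ΣA·y / ΣA = 50 mm.
Transfer each piece to the centroidal x-axis using Ī + A·d² with d = y − 50:
  web: d = 0 mm → contributes +1 166 667 mm⁴
  top flange (beyond web): d = 41 mm → contributes +1 260 504 mm⁴
  bottom flange (beyond web): d = -41 mm → contributes +1 260 504 mm⁴
Total I = 3 687 675 mm⁴.
For the y-axis: x̄ = 48 mm.
Repeating about the centroidal y-axis gives I_y = 1 345 855 mm⁴.

I_x ≈ 3.69 × 10⁶ mm⁴, I_y ≈ 1.35 × 10⁶ mm⁴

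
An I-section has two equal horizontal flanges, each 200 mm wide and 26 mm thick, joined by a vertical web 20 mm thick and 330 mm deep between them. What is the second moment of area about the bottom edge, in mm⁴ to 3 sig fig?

Decompose the section into non-overlapping parts with the origin at the bottom-left of its bounding rectangle.
Bottom flange: 200 × 26, A = 5 200 mm², y = 13 mm, Ī = 292 933 mm⁴.
Web: 20 × 330, A = 6 600 mm², y = 191 mm, Ī = 59 895 000 mm⁴.
Top flange: 200 × 26, A = 5 200 mm², y = 369 mm, Ī = 292 933 mm⁴.
Transfer each piece to the base of the section using Ī + A·d² with d = y − 0:
  bottom flange: d = 13 mm → contributes +1 171 733 mm⁴
  web: d = 191 mm → contributes +300 669 600 mm⁴
  top flange: d = 369 mm → contributes +708 330 133 mm⁴
Total I = 1 010 171 467 mm⁴.

I_base ≈ 1.01 × 10⁹ mm⁴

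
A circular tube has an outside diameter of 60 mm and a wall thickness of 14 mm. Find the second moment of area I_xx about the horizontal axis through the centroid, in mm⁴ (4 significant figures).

I_xx ≈ 5.847 × 10⁵ mm⁴

Decompose the section into non-overlapping parts with the origin at the bottom-left of its bounding rectangle.
Outer circle: ⌀60, A = 2827.43 mm², y = 30 mm, Ī = 636 173 mm⁴.
Bore (subtracted): ⌀32, A = 804.248 mm², y = 30 mm, Ī = 51471.9 mm⁴.
By symmetry the centroid is at mid-height, ȳ = 30 mm.
All pieces are centred on the horizontal axis through the centroid, so I = ΣĪ (holes subtracted) = 584 701 mm⁴.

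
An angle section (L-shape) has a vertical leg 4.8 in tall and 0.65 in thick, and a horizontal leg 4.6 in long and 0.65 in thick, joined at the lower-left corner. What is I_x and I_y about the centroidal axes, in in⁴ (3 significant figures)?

Split into non-overlapping primitives; take the origin at the lower-left of the bounding box.
Vertical leg: 0.65 × 4.8, A = 3.12 in², y = 2.4 in, Ī = 5.9904 in⁴.
Horizontal leg (remainder): 3.95 × 0.65, A = 2.5675 in², y = 0.325 in, Ī = 0.090397 in⁴.
Centroid: ȳ = ΣA·y / ΣA = 1.4633 in.
Transfer each piece to the centroidal x-axis using Ī + A·d² with d = y − 1.4633:
  vertical leg: d = 0.93671 in → contributes +8.728 in⁴
  horizontal leg (remainder): d = -1.1383 in → contributes +3.4171 in⁴
Total I = 12.145 in⁴.
For the y-axis: x̄ = 1.3633 in.
Repeating about the centroidal y-axis gives I_y = 10.899 in⁴.

I_x ≈ 12.1 in⁴, I_y ≈ 10.9 in⁴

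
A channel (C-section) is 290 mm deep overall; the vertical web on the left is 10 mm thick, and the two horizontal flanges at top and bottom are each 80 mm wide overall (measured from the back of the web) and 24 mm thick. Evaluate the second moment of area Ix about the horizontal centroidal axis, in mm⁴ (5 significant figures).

Split into non-overlapping primitives; take the origin at the lower-left of the bounding box.
Web: 10 × 290, A = 2 900 mm², y = 145 mm, Ī = 20 324 167 mm⁴.
Top flange (beyond web): 70 × 24, A = 1 680 mm², y = 278 mm, Ī = 80 640 mm⁴.
Bottom flange (beyond web): 70 × 24, A = 1 680 mm², y = 12 mm, Ī = 80 640 mm⁴.
By symmetry the centroid is at mid-height, ȳ = 145 mm.
Transfer each piece to the horizontal centroidal axis using Ī + A·d² with d = y − 145:
  web: d = 0 mm → contributes +20 324 167 mm⁴
  top flange (beyond web): d = 133 mm → contributes +29 798 160 mm⁴
  bottom flange (beyond web): d = -133 mm → contributes +29 798 160 mm⁴
Total I = 79 920 487 mm⁴.

Ix ≈ 7.9920 × 10⁷ mm⁴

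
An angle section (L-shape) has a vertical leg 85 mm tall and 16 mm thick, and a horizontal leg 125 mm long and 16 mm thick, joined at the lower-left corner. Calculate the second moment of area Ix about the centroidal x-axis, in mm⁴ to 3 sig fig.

Ix ≈ 1.77 × 10⁶ mm⁴

Decompose the section into non-overlapping parts with the origin at the bottom-left of its bounding rectangle.
Vertical leg: 16 × 85, A = 1 360 mm², y = 42.5 mm, Ī = 818 833 mm⁴.
Horizontal leg (remainder): 109 × 16, A = 1 744 mm², y = 8 mm, Ī = 37 205 mm⁴.
Centroid: ȳ = ΣA·y / ΣA = 23.116 mm.
Transfer each piece to the centroidal x-axis using Ī + A·d² with d = y − 23.116:
  vertical leg: d = 19.384 mm → contributes +1 329 840 mm⁴
  horizontal leg (remainder): d = -15.116 mm → contributes +435 697 mm⁴
Total I = 1 765 537 mm⁴.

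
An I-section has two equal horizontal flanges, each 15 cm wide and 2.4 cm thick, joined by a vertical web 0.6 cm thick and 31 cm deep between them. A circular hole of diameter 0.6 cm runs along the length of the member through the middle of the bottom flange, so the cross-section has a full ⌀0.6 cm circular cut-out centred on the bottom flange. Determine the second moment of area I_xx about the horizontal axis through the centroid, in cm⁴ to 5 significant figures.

I_xx ≈ 2.1525 × 10⁴ cm⁴

Treat the section as a set of non-overlapping primitives; coordinates are from the bounding-box lower-left.
Bottom flange: 15 × 2.4, A = 36 cm², y = 1.2 cm, Ī = 17.28 cm⁴.
Web: 0.6 × 31, A = 18.6 cm², y = 17.9 cm, Ī = 1489.55 cm⁴.
Top flange: 15 × 2.4, A = 36 cm², y = 34.6 cm, Ī = 17.28 cm⁴.
Hole (subtracted): ⌀0.6, A = 0.2827433 cm², y = 1.2 cm, Ī = 0.006361725 cm⁴.
Centroid: ȳ = ΣA·y / ΣA = 17.95228 cm.
Transfer each piece to the horizontal axis through the centroid using Ī + A·d² with d = y − 17.95228:
  bottom flange: d = -16.75228 cm → contributes +10120.28 cm⁴
  web: d = -0.05228031 cm → contributes +1489.601 cm⁴
  top flange: d = 16.64772 cm → contributes +9994.557 cm⁴
  hole: d = -16.75228 cm → contributes −79.35514 cm⁴
Total I = 21525.08 cm⁴.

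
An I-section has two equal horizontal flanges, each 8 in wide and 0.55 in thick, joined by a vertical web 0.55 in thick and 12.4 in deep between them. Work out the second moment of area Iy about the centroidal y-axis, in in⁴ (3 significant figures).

Split into non-overlapping primitives; take the origin at the lower-left of the bounding box.
Bottom flange: 8 × 0.55, A = 4.4 in², x = 4 in, Ī = 23.467 in⁴.
Web: 0.55 × 12.4, A = 6.82 in², x = 4 in, Ī = 0.17192 in⁴.
Top flange: 8 × 0.55, A = 4.4 in², x = 4 in, Ī = 23.467 in⁴.
By symmetry the centroid is at mid-width, x̄ = 4 in.
All pieces are centred on the centroidal y-axis, so I = ΣĪ = 47.105 in⁴.

Iy ≈ 47.1 in⁴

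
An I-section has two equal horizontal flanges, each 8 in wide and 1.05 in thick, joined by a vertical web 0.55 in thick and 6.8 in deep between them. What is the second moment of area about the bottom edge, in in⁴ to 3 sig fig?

I_base ≈ 682 in⁴

Split into non-overlapping primitives; take the origin at the lower-left of the bounding box.
Bottom flange: 8 × 1.05, A = 8.4 in², y = 0.525 in, Ī = 0.77175 in⁴.
Web: 0.55 × 6.8, A = 3.74 in², y = 4.45 in, Ī = 14.411 in⁴.
Top flange: 8 × 1.05, A = 8.4 in², y = 8.375 in, Ī = 0.77175 in⁴.
Transfer each piece to a horizontal axis along the bottom face using Ī + A·d² with d = y − 0:
  bottom flange: d = 0.525 in → contributes +3.087 in⁴
  web: d = 4.45 in → contributes +88.473 in⁴
  top flange: d = 8.375 in → contributes +589.95 in⁴
Total I = 681.51 in⁴.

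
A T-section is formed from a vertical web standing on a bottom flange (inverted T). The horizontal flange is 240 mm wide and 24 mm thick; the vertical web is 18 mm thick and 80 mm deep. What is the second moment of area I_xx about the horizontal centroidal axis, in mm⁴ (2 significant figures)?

Treat the section as a set of non-overlapping primitives; coordinates are from the bounding-box lower-left.
Flange: 240 × 24, A = 5 760 mm², y = 12 mm, Ī = 276 480 mm⁴.
Web: 18 × 80, A = 1 440 mm², y = 64 mm, Ī = 768 000 mm⁴.
Centroid: ȳ = ΣA·y / ΣA = 22.4 mm.
Transfer each piece to the horizontal centroidal axis using Ī + A·d² with d = y − 22.4:
  flange: d = -10.4 mm → contributes +899 482 mm⁴
  web: d = 41.6 mm → contributes +3 260 006 mm⁴
Total I = 4 159 488 mm⁴.

I_xx ≈ 4.2 × 10⁶ mm⁴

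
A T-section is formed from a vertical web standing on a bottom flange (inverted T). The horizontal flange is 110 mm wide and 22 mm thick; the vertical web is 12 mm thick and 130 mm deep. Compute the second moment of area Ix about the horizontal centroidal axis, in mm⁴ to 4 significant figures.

Ix ≈ 7.773 × 10⁶ mm⁴

Decompose the section into non-overlapping parts with the origin at the bottom-left of its bounding rectangle.
Flange: 110 × 22, A = 2 420 mm², y = 11 mm, Ī = 97606.7 mm⁴.
Web: 12 × 130, A = 1 560 mm², y = 87 mm, Ī = 2 197 000 mm⁴.
Centroid: ȳ = ΣA·y / ΣA = 40.7889 mm.
Transfer each piece to the horizontal centroidal axis using Ī + A·d² with d = y − 40.7889:
  flange: d = -29.7889 mm → contributes +2 245 069 mm⁴
  web: d = 46.2111 mm → contributes +5 528 320 mm⁴
Total I = 7 773 389 mm⁴.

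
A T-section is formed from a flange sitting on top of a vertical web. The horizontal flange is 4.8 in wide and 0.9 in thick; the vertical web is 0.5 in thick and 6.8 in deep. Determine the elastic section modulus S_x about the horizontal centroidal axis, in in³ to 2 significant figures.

Break the section into simple shapes (no overlaps), measuring from the bottom-left corner of the bounding box.
Flange: 4.8 × 0.9, A = 4.32 in², y = 7.25 in, Ī = 0.2916 in⁴.
Web: 0.5 × 6.8, A = 3.4 in², y = 3.4 in, Ī = 13.1 in⁴.
Centroid: ȳ = ΣA·y / ΣA = 5.554 in.
Transfer each piece to the horizontal centroidal axis using Ī + A·d² with d = y − 5.554:
  flange: d = 1.696 in → contributes +12.71 in⁴
  web: d = -2.154 in → contributes +28.88 in⁴
Total I = 41.59 in⁴.
Extreme fibre distance c = 5.554 in; S = I/c = 7.488 in³.

S_x ≈ 7.5 in³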